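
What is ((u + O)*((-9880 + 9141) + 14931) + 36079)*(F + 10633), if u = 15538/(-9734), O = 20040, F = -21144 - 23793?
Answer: -47486255957061120/4867 ≈ -9.7568e+12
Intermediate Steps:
F = -44937
u = -7769/4867 (u = 15538*(-1/9734) = -7769/4867 ≈ -1.5963)
((u + O)*((-9880 + 9141) + 14931) + 36079)*(F + 10633) = ((-7769/4867 + 20040)*((-9880 + 9141) + 14931) + 36079)*(-44937 + 10633) = (97526911*(-739 + 14931)/4867 + 36079)*(-34304) = ((97526911/4867)*14192 + 36079)*(-34304) = (1384101920912/4867 + 36079)*(-34304) = (1384277517405/4867)*(-34304) = -47486255957061120/4867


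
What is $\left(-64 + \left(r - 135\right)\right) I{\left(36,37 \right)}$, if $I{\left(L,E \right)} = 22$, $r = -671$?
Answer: $-19140$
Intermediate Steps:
$\left(-64 + \left(r - 135\right)\right) I{\left(36,37 \right)} = \left(-64 - 806\right) 22 = \left(-870\right) 22 = -19140$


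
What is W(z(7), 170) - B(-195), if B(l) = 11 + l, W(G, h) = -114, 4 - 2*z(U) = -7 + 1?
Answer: 70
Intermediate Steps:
z(U) = 5 (z(U) = 2 - (-7 + 1)/2 = 2 - 1/2*(-6) = 2 + 3 = 5)
W(z(7), 170) - B(-195) = -114 - (11 - 195) = -114 - 1*(-184) = -114 + 184 = 70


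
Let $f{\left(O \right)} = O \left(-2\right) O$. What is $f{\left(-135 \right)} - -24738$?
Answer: $-11712$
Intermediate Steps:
$f{\left(O \right)} = - 2 O^{2}$ ($f{\left(O \right)} = - 2 O O = - 2 O^{2}$)
$f{\left(-135 \right)} - -24738 = - 2 \left(-135\right)^{2} - -24738 = \left(-2\right) 18225 + 24738 = -36450 + 24738 = -11712$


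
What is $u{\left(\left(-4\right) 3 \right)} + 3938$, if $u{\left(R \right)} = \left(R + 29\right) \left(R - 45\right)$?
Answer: $2969$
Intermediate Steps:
$u{\left(R \right)} = \left(-45 + R\right) \left(29 + R\right)$ ($u{\left(R \right)} = \left(29 + R\right) \left(-45 + R\right) = \left(-45 + R\right) \left(29 + R\right)$)
$u{\left(\left(-4\right) 3 \right)} + 3938 = \left(-1305 + \left(\left(-4\right) 3\right)^{2} - 16 \left(\left(-4\right) 3\right)\right) + 3938 = \left(-1305 + \left(-12\right)^{2} - -192\right) + 3938 = \left(-1305 + 144 + 192\right) + 3938 = -969 + 3938 = 2969$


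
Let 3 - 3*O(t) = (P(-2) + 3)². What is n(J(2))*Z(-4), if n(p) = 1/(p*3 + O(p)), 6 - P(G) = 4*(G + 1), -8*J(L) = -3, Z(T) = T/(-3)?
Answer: -32/1301 ≈ -0.024596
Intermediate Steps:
Z(T) = -T/3 (Z(T) = T*(-⅓) = -T/3)
J(L) = 3/8 (J(L) = -⅛*(-3) = 3/8)
P(G) = 2 - 4*G (P(G) = 6 - 4*(G + 1) = 6 - 4*(1 + G) = 6 - (4 + 4*G) = 6 + (-4 - 4*G) = 2 - 4*G)
O(t) = -166/3 (O(t) = 1 - ((2 - 4*(-2)) + 3)²/3 = 1 - ((2 + 8) + 3)²/3 = 1 - (10 + 3)²/3 = 1 - ⅓*13² = 1 - ⅓*169 = 1 - 169/3 = -166/3)
n(p) = 1/(-166/3 + 3*p) (n(p) = 1/(p*3 - 166/3) = 1/(3*p - 166/3) = 1/(-166/3 + 3*p))
n(J(2))*Z(-4) = (3/(-166 + 9*(3/8)))*(-⅓*(-4)) = (3/(-166 + 27/8))*(4/3) = (3/(-1301/8))*(4/3) = (3*(-8/1301))*(4/3) = -24/1301*4/3 = -32/1301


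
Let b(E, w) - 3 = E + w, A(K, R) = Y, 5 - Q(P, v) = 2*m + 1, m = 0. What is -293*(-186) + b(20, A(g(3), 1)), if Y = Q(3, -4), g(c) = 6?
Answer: 54525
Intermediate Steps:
Q(P, v) = 4 (Q(P, v) = 5 - (2*0 + 1) = 5 - (0 + 1) = 5 - 1*1 = 5 - 1 = 4)
Y = 4
A(K, R) = 4
b(E, w) = 3 + E + w (b(E, w) = 3 + (E + w) = 3 + E + w)
-293*(-186) + b(20, A(g(3), 1)) = -293*(-186) + (3 + 20 + 4) = 54498 + 27 = 54525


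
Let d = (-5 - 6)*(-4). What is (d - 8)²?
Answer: 1296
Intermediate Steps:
d = 44 (d = -11*(-4) = 44)
(d - 8)² = (44 - 8)² = 36² = 1296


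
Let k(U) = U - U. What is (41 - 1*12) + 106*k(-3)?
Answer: 29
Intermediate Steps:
k(U) = 0
(41 - 1*12) + 106*k(-3) = (41 - 1*12) + 106*0 = (41 - 12) + 0 = 29 + 0 = 29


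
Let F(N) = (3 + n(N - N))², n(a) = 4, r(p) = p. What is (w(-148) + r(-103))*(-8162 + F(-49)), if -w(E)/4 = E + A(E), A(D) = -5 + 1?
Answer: -4097065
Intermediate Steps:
A(D) = -4
w(E) = 16 - 4*E (w(E) = -4*(E - 4) = -4*(-4 + E) = 16 - 4*E)
F(N) = 49 (F(N) = (3 + 4)² = 7² = 49)
(w(-148) + r(-103))*(-8162 + F(-49)) = ((16 - 4*(-148)) - 103)*(-8162 + 49) = ((16 + 592) - 103)*(-8113) = (608 - 103)*(-8113) = 505*(-8113) = -4097065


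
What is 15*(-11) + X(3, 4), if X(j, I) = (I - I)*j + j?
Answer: -162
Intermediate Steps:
X(j, I) = j (X(j, I) = 0*j + j = 0 + j = j)
15*(-11) + X(3, 4) = 15*(-11) + 3 = -165 + 3 = -162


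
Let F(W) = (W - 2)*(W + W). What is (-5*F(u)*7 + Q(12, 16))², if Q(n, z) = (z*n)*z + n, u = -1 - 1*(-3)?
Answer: 9511056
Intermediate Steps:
u = 2 (u = -1 + 3 = 2)
Q(n, z) = n + n*z² (Q(n, z) = (n*z)*z + n = n*z² + n = n + n*z²)
F(W) = 2*W*(-2 + W) (F(W) = (-2 + W)*(2*W) = 2*W*(-2 + W))
(-5*F(u)*7 + Q(12, 16))² = (-10*2*(-2 + 2)*7 + 12*(1 + 16²))² = (-10*2*0*7 + 12*(1 + 256))² = (-5*0*7 + 12*257)² = (0*7 + 3084)² = (0 + 3084)² = 3084² = 9511056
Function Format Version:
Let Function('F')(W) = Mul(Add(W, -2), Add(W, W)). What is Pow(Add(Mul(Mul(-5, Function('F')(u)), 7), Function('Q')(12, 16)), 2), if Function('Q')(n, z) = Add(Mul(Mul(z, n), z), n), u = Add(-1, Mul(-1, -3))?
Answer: 9511056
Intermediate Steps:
u = 2 (u = Add(-1, 3) = 2)
Function('Q')(n, z) = Add(n, Mul(n, Pow(z, 2))) (Function('Q')(n, z) = Add(Mul(Mul(n, z), z), n) = Add(Mul(n, Pow(z, 2)), n) = Add(n, Mul(n, Pow(z, 2))))
Function('F')(W) = Mul(2, W, Add(-2, W)) (Function('F')(W) = Mul(Add(-2, W), Mul(2, W)) = Mul(2, W, Add(-2, W)))
Pow(Add(Mul(Mul(-5, Function('F')(u)), 7), Function('Q')(12, 16)), 2) = Pow(Add(Mul(Mul(-5, Mul(2, 2, Add(-2, 2))), 7), Mul(12, Add(1, Pow(16, 2)))), 2) = Pow(Add(Mul(Mul(-5, Mul(2, 2, 0)), 7), Mul(12, Add(1, 256))), 2) = Pow(Add(Mul(Mul(-5, 0), 7), Mul(12, 257)), 2) = Pow(Add(Mul(0, 7), 3084), 2) = Pow(Add(0, 3084), 2) = Pow(3084, 2) = 9511056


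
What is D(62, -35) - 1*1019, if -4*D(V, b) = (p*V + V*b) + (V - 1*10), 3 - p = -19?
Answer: -1661/2 ≈ -830.50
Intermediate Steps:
p = 22 (p = 3 - 1*(-19) = 3 + 19 = 22)
D(V, b) = 5/2 - 23*V/4 - V*b/4 (D(V, b) = -((22*V + V*b) + (V - 1*10))/4 = -((22*V + V*b) + (V - 10))/4 = -((22*V + V*b) + (-10 + V))/4 = -(-10 + 23*V + V*b)/4 = 5/2 - 23*V/4 - V*b/4)
D(62, -35) - 1*1019 = (5/2 - 23/4*62 - ¼*62*(-35)) - 1*1019 = (5/2 - 713/2 + 1085/2) - 1019 = 377/2 - 1019 = -1661/2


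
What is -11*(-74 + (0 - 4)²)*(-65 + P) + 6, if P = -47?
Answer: -71450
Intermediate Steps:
-11*(-74 + (0 - 4)²)*(-65 + P) + 6 = -11*(-74 + (0 - 4)²)*(-65 - 47) + 6 = -11*(-74 + (-4)²)*(-112) + 6 = -11*(-74 + 16)*(-112) + 6 = -(-638)*(-112) + 6 = -11*6496 + 6 = -71456 + 6 = -71450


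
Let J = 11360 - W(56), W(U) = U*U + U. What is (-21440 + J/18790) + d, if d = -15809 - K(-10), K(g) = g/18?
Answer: -3149505464/84555 ≈ -37248.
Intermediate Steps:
W(U) = U + U² (W(U) = U² + U = U + U²)
K(g) = g/18 (K(g) = g*(1/18) = g/18)
J = 8168 (J = 11360 - 56*(1 + 56) = 11360 - 56*57 = 11360 - 1*3192 = 11360 - 3192 = 8168)
d = -142276/9 (d = -15809 - (-10)/18 = -15809 - 1*(-5/9) = -15809 + 5/9 = -142276/9 ≈ -15808.)
(-21440 + J/18790) + d = (-21440 + 8168/18790) - 142276/9 = (-21440 + 8168*(1/18790)) - 142276/9 = (-21440 + 4084/9395) - 142276/9 = -201424716/9395 - 142276/9 = -3149505464/84555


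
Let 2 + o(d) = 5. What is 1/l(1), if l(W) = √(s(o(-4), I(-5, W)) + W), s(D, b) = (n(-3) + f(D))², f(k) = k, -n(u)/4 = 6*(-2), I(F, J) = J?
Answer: √2602/2602 ≈ 0.019604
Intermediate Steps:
n(u) = 48 (n(u) = -24*(-2) = -4*(-12) = 48)
o(d) = 3 (o(d) = -2 + 5 = 3)
s(D, b) = (48 + D)²
l(W) = √(2601 + W) (l(W) = √((48 + 3)² + W) = √(51² + W) = √(2601 + W))
1/l(1) = 1/(√(2601 + 1)) = 1/(√2602) = √2602/2602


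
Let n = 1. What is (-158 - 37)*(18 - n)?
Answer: -3315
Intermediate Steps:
(-158 - 37)*(18 - n) = (-158 - 37)*(18 - 1*1) = -195*(18 - 1) = -195*17 = -3315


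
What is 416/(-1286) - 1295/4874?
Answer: -1846477/3133982 ≈ -0.58918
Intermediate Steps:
416/(-1286) - 1295/4874 = 416*(-1/1286) - 1295*1/4874 = -208/643 - 1295/4874 = -1846477/3133982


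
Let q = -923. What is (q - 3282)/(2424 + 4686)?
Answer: -841/1422 ≈ -0.59142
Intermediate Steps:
(q - 3282)/(2424 + 4686) = (-923 - 3282)/(2424 + 4686) = -4205/7110 = -4205*1/7110 = -841/1422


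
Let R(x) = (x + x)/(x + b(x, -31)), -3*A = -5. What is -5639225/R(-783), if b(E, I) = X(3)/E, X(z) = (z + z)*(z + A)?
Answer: -3457504714325/1226178 ≈ -2.8197e+6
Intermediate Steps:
A = 5/3 (A = -⅓*(-5) = 5/3 ≈ 1.6667)
X(z) = 2*z*(5/3 + z) (X(z) = (z + z)*(z + 5/3) = (2*z)*(5/3 + z) = 2*z*(5/3 + z))
b(E, I) = 28/E (b(E, I) = ((⅔)*3*(5 + 3*3))/E = ((⅔)*3*(5 + 9))/E = ((⅔)*3*14)/E = 28/E)
R(x) = 2*x/(x + 28/x) (R(x) = (x + x)/(x + 28/x) = (2*x)/(x + 28/x) = 2*x/(x + 28/x))
-5639225/R(-783) = -5639225/(2*(-783)²/(28 + (-783)²)) = -5639225/(2*613089/(28 + 613089)) = -5639225/(2*613089/613117) = -5639225/(2*613089*(1/613117)) = -5639225/1226178/613117 = -5639225*613117/1226178 = -3457504714325/1226178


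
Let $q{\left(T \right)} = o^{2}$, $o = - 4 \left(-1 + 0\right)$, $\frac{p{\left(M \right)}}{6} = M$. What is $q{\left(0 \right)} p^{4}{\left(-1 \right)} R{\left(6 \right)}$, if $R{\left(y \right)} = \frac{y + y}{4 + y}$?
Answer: $\frac{124416}{5} \approx 24883.0$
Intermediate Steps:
$p{\left(M \right)} = 6 M$
$o = 4$ ($o = \left(-4\right) \left(-1\right) = 4$)
$R{\left(y \right)} = \frac{2 y}{4 + y}$
$q{\left(T \right)} = 16$ ($q{\left(T \right)} = 4^{2} = 16$)
$q{\left(0 \right)} p^{4}{\left(-1 \right)} R{\left(6 \right)} = 16 \left(6 \left(-1\right)\right)^{4} \cdot 2 \cdot 6 \frac{1}{4 + 6} = 16 \left(-6\right)^{4} \cdot 2 \cdot 6 \cdot \frac{1}{10} = 16 \cdot 1296 \cdot 2 \cdot 6 \cdot \frac{1}{10} = 20736 \cdot \frac{6}{5} = \frac{124416}{5}$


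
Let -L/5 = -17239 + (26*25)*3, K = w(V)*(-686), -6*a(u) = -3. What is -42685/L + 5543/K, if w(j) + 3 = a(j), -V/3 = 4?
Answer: 70105972/26220635 ≈ 2.6737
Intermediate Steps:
V = -12 (V = -3*4 = -12)
a(u) = ½ (a(u) = -⅙*(-3) = ½)
w(j) = -5/2 (w(j) = -3 + ½ = -5/2)
K = 1715 (K = -5/2*(-686) = 1715)
L = 76445 (L = -5*(-17239 + (26*25)*3) = -5*(-17239 + 650*3) = -5*(-17239 + 1950) = -5*(-15289) = 76445)
-42685/L + 5543/K = -42685/76445 + 5543/1715 = -42685*1/76445 + 5543*(1/1715) = -8537/15289 + 5543/1715 = 70105972/26220635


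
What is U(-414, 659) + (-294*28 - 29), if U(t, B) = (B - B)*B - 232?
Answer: -8493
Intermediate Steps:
U(t, B) = -232 (U(t, B) = 0*B - 232 = 0 - 232 = -232)
U(-414, 659) + (-294*28 - 29) = -232 + (-294*28 - 29) = -232 + (-8232 - 29) = -232 - 8261 = -8493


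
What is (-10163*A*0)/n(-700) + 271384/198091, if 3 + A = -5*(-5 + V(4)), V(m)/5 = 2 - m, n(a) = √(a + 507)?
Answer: 271384/198091 ≈ 1.3700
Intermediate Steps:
n(a) = √(507 + a)
V(m) = 10 - 5*m (V(m) = 5*(2 - m) = 10 - 5*m)
A = 72 (A = -3 - 5*(-5 + (10 - 5*4)) = -3 - 5*(-5 + (10 - 20)) = -3 - 5*(-5 - 10) = -3 - 5*(-15) = -3 + 75 = 72)
(-10163*A*0)/n(-700) + 271384/198091 = (-731736*0)/(√(507 - 700)) + 271384/198091 = (-10163*0)/(√(-193)) + 271384*(1/198091) = 0/((I*√193)) + 271384/198091 = 0*(-I*√193/193) + 271384/198091 = 0 + 271384/198091 = 271384/198091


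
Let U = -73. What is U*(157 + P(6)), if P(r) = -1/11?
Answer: -125998/11 ≈ -11454.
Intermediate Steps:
P(r) = -1/11 (P(r) = -1*1/11 = -1/11)
U*(157 + P(6)) = -73*(157 - 1/11) = -73*1726/11 = -125998/11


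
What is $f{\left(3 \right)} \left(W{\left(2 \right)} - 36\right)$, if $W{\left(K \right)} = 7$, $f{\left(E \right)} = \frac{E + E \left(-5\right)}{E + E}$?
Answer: $58$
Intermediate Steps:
$f{\left(E \right)} = -2$ ($f{\left(E \right)} = \frac{E - 5 E}{2 E} = - 4 E \frac{1}{2 E} = -2$)
$f{\left(3 \right)} \left(W{\left(2 \right)} - 36\right) = - 2 \left(7 - 36\right) = \left(-2\right) \left(-29\right) = 58$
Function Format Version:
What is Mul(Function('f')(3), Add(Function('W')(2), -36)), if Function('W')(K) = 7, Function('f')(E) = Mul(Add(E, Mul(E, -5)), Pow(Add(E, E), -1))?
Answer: 58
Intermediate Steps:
Function('f')(E) = -2 (Function('f')(E) = Mul(Add(E, Mul(-5, E)), Pow(Mul(2, E), -1)) = Mul(Mul(-4, E), Mul(Rational(1, 2), Pow(E, -1))) = -2)
Mul(Function('f')(3), Add(Function('W')(2), -36)) = Mul(-2, Add(7, -36)) = Mul(-2, -29) = 58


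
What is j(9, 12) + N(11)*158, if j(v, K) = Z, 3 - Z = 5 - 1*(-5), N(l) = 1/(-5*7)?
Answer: -403/35 ≈ -11.514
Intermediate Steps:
N(l) = -1/35 (N(l) = -1/5*1/7 = -1/35)
Z = -7 (Z = 3 - (5 - 1*(-5)) = 3 - (5 + 5) = 3 - 1*10 = 3 - 10 = -7)
j(v, K) = -7
j(9, 12) + N(11)*158 = -7 - 1/35*158 = -7 - 158/35 = -403/35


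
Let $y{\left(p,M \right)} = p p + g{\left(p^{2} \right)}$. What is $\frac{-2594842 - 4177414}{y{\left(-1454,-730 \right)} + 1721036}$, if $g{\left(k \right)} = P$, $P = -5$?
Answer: $- \frac{6772256}{3835147} \approx -1.7658$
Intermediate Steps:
$g{\left(k \right)} = -5$
$y{\left(p,M \right)} = -5 + p^{2}$ ($y{\left(p,M \right)} = p p - 5 = p^{2} - 5 = -5 + p^{2}$)
$\frac{-2594842 - 4177414}{y{\left(-1454,-730 \right)} + 1721036} = \frac{-2594842 - 4177414}{\left(-5 + \left(-1454\right)^{2}\right) + 1721036} = - \frac{6772256}{\left(-5 + 2114116\right) + 1721036} = - \frac{6772256}{2114111 + 1721036} = - \frac{6772256}{3835147}$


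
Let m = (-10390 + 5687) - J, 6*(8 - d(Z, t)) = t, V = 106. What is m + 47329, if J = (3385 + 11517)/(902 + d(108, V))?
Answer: 114065096/2677 ≈ 42609.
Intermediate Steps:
d(Z, t) = 8 - t/6
J = 44706/2677 (J = (3385 + 11517)/(902 + (8 - ⅙*106)) = 14902/(902 + (8 - 53/3)) = 14902/(902 - 29/3) = 14902/(2677/3) = 14902*(3/2677) = 44706/2677 ≈ 16.700)
m = -12634637/2677 (m = (-10390 + 5687) - 1*44706/2677 = -4703 - 44706/2677 = -12634637/2677 ≈ -4719.7)
m + 47329 = -12634637/2677 + 47329 = 114065096/2677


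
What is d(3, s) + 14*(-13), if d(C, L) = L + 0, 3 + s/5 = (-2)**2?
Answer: -177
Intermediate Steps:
s = 5 (s = -15 + 5*(-2)**2 = -15 + 5*4 = -15 + 20 = 5)
d(C, L) = L
d(3, s) + 14*(-13) = 5 + 14*(-13) = 5 - 182 = -177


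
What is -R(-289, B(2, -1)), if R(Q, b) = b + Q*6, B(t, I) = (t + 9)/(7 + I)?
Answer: 10393/6 ≈ 1732.2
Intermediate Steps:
B(t, I) = (9 + t)/(7 + I)
R(Q, b) = b + 6*Q
-R(-289, B(2, -1)) = -((9 + 2)/(7 - 1) + 6*(-289)) = -(11/6 - 1734) = -1*(-10393/6) = 10393/6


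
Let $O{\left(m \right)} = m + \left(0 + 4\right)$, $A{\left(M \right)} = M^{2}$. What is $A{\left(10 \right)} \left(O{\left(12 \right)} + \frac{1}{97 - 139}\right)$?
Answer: $\frac{33550}{21} \approx 1597.6$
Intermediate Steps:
$O{\left(m \right)} = 4 + m$ ($O{\left(m \right)} = m + 4 = 4 + m$)
$A{\left(10 \right)} \left(O{\left(12 \right)} + \frac{1}{97 - 139}\right) = 10^{2} \left(\left(4 + 12\right) + \frac{1}{97 - 139}\right) = 100 \left(16 + \frac{1}{-42}\right) = 100 \left(16 - \frac{1}{42}\right) = 100 \cdot \frac{671}{42} = \frac{33550}{21}$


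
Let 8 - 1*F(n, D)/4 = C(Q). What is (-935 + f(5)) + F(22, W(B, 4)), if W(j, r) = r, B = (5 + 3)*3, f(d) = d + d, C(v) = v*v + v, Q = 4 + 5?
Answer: -1253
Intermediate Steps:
Q = 9
C(v) = v + v**2 (C(v) = v**2 + v = v + v**2)
f(d) = 2*d
B = 24 (B = 8*3 = 24)
F(n, D) = -328 (F(n, D) = 32 - 36*(1 + 9) = 32 - 36*10 = 32 - 4*90 = 32 - 360 = -328)
(-935 + f(5)) + F(22, W(B, 4)) = (-935 + 2*5) - 328 = (-935 + 10) - 328 = -925 - 328 = -1253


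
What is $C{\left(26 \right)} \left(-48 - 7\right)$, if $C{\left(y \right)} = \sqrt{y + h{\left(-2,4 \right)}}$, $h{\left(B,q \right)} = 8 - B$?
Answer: $-330$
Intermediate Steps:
$C{\left(y \right)} = \sqrt{10 + y}$ ($C{\left(y \right)} = \sqrt{y + \left(8 - -2\right)} = \sqrt{y + \left(8 + 2\right)} = \sqrt{y + 10} = \sqrt{10 + y}$)
$C{\left(26 \right)} \left(-48 - 7\right) = \sqrt{10 + 26} \left(-48 - 7\right) = \sqrt{36} \left(-48 - 7\right) = 6 \left(-55\right) = -330$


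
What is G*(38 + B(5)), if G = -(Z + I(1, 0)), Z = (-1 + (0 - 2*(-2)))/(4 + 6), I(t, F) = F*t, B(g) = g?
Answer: -129/10 ≈ -12.900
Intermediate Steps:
Z = 3/10 (Z = (-1 + (0 + 4))/10 = (-1 + 4)*(⅒) = 3*(⅒) = 3/10 ≈ 0.30000)
G = -3/10 (G = -(3/10 + 0*1) = -(3/10 + 0) = -1*3/10 = -3/10 ≈ -0.30000)
G*(38 + B(5)) = -3*(38 + 5)/10 = -3/10*43 = -129/10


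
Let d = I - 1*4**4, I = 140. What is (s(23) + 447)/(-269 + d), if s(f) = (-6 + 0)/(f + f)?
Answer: -10278/8855 ≈ -1.1607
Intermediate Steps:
s(f) = -3/f (s(f) = -6*1/(2*f) = -3/f)
d = -116 (d = 140 - 1*4**4 = 140 - 1*256 = 140 - 256 = -116)
(s(23) + 447)/(-269 + d) = (-3/23 + 447)/(-269 - 116) = (-3*1/23 + 447)/(-385) = (-3/23 + 447)*(-1/385) = (10278/23)*(-1/385) = -10278/8855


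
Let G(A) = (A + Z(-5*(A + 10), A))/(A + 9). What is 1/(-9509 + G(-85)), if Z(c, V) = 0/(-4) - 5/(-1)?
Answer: -19/180651 ≈ -0.00010518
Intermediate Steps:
Z(c, V) = 5 (Z(c, V) = 0*(-1/4) - 5*(-1) = 0 + 5 = 5)
G(A) = (5 + A)/(9 + A) (G(A) = (A + 5)/(A + 9) = (5 + A)/(9 + A))
1/(-9509 + G(-85)) = 1/(-9509 + (5 - 85)/(9 - 85)) = 1/(-9509 - 80/(-76)) = 1/(-9509 - 1/76*(-80)) = 1/(-9509 + 20/19) = 1/(-180651/19) = -19/180651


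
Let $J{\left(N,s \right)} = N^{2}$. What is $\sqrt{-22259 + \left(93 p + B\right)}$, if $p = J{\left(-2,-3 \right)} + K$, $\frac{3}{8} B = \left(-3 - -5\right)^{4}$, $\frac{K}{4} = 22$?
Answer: $\frac{i \sqrt{122943}}{3} \approx 116.88 i$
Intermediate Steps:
$K = 88$ ($K = 4 \cdot 22 = 88$)
$B = \frac{128}{3}$ ($B = \frac{8 \left(-3 - -5\right)^{4}}{3} = \frac{8 \left(-3 + 5\right)^{4}}{3} = \frac{8 \cdot 2^{4}}{3} = \frac{8}{3} \cdot 16 = \frac{128}{3} \approx 42.667$)
$p = 92$ ($p = \left(-2\right)^{2} + 88 = 4 + 88 = 92$)
$\sqrt{-22259 + \left(93 p + B\right)} = \sqrt{-22259 + \left(93 \cdot 92 + \frac{128}{3}\right)} = \sqrt{-22259 + \left(8556 + \frac{128}{3}\right)} = \sqrt{-22259 + \frac{25796}{3}} = \sqrt{- \frac{40981}{3}} = \frac{i \sqrt{122943}}{3}$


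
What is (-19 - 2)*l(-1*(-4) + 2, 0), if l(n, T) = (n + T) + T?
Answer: -126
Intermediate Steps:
l(n, T) = n + 2*T (l(n, T) = (T + n) + T = n + 2*T)
(-19 - 2)*l(-1*(-4) + 2, 0) = (-19 - 2)*((-1*(-4) + 2) + 2*0) = -21*((4 + 2) + 0) = -21*(6 + 0) = -21*6 = -126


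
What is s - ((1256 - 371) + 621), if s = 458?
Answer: -1048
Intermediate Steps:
s - ((1256 - 371) + 621) = 458 - ((1256 - 371) + 621) = 458 - (885 + 621) = 458 - 1*1506 = 458 - 1506 = -1048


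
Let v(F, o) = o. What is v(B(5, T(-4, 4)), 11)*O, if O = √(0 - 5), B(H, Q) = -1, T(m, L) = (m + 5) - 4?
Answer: 11*I*√5 ≈ 24.597*I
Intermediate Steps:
T(m, L) = 1 + m (T(m, L) = (5 + m) - 4 = 1 + m)
O = I*√5 (O = √(-5) = I*√5 ≈ 2.2361*I)
v(B(5, T(-4, 4)), 11)*O = 11*(I*√5) = 11*I*√5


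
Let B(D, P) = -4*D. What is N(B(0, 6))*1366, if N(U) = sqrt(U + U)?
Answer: 0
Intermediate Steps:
N(U) = sqrt(2)*sqrt(U) (N(U) = sqrt(2*U) = sqrt(2)*sqrt(U))
N(B(0, 6))*1366 = (sqrt(2)*sqrt(-4*0))*1366 = (sqrt(2)*sqrt(0))*1366 = (sqrt(2)*0)*1366 = 0*1366 = 0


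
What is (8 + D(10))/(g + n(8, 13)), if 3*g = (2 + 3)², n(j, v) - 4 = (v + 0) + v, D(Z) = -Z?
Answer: -6/115 ≈ -0.052174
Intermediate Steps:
n(j, v) = 4 + 2*v (n(j, v) = 4 + ((v + 0) + v) = 4 + (v + v) = 4 + 2*v)
g = 25/3 (g = (2 + 3)²/3 = (⅓)*5² = (⅓)*25 = 25/3 ≈ 8.3333)
(8 + D(10))/(g + n(8, 13)) = (8 - 1*10)/(25/3 + (4 + 2*13)) = (8 - 10)/(25/3 + (4 + 26)) = -2/(25/3 + 30) = -2/115/3 = -2*3/115 = -6/115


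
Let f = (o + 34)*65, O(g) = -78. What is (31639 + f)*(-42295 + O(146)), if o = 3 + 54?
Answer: -1591275642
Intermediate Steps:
o = 57
f = 5915 (f = (57 + 34)*65 = 91*65 = 5915)
(31639 + f)*(-42295 + O(146)) = (31639 + 5915)*(-42295 - 78) = 37554*(-42373) = -1591275642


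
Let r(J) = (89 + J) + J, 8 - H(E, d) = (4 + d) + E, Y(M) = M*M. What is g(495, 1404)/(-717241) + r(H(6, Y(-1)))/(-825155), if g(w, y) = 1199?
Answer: -13277112/7491582245 ≈ -0.0017723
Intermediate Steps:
Y(M) = M**2
H(E, d) = 4 - E - d (H(E, d) = 8 - ((4 + d) + E) = 8 - (4 + E + d) = 8 + (-4 - E - d) = 4 - E - d)
r(J) = 89 + 2*J
g(495, 1404)/(-717241) + r(H(6, Y(-1)))/(-825155) = 1199/(-717241) + (89 + 2*(4 - 1*6 - 1*(-1)**2))/(-825155) = 1199*(-1/717241) + (89 + 2*(4 - 6 - 1*1))*(-1/825155) = -1199/717241 + (89 + 2*(4 - 6 - 1))*(-1/825155) = -1199/717241 + (89 + 2*(-3))*(-1/825155) = -1199/717241 + (89 - 6)*(-1/825155) = -1199/717241 + 83*(-1/825155) = -1199/717241 - 83/825155 = -13277112/7491582245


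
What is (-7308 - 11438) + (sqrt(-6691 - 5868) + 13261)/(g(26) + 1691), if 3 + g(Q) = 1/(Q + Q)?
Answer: -1644778070/87777 + 52*I*sqrt(12559)/87777 ≈ -18738.0 + 0.06639*I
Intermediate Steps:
g(Q) = -3 + 1/(2*Q) (g(Q) = -3 + 1/(Q + Q) = -3 + 1/(2*Q))
(-7308 - 11438) + (sqrt(-6691 - 5868) + 13261)/(g(26) + 1691) = (-7308 - 11438) + (sqrt(-6691 - 5868) + 13261)/((-3 + (1/2)/26) + 1691) = -18746 + (sqrt(-12559) + 13261)/((-3 + (1/2)*(1/26)) + 1691) = -18746 + (I*sqrt(12559) + 13261)/((-3 + 1/52) + 1691) = -18746 + (13261 + I*sqrt(12559))/(-155/52 + 1691) = -18746 + (13261 + I*sqrt(12559))/(87777/52) = -18746 + (13261 + I*sqrt(12559))*(52/87777) = -18746 + (689572/87777 + 52*I*sqrt(12559)/87777) = -1644778070/87777 + 52*I*sqrt(12559)/87777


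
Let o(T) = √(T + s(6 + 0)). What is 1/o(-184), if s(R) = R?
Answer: -I*√178/178 ≈ -0.074953*I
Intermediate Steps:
o(T) = √(6 + T) (o(T) = √(T + (6 + 0)) = √(T + 6) = √(6 + T))
1/o(-184) = 1/(√(6 - 184)) = 1/(√(-178)) = 1/(I*√178) = -I*√178/178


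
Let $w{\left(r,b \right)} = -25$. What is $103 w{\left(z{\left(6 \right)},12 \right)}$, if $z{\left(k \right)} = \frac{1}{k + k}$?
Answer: $-2575$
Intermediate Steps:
$z{\left(k \right)} = \frac{1}{2 k}$
$103 w{\left(z{\left(6 \right)},12 \right)} = 103 \left(-25\right) = -2575$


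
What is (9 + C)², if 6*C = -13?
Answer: 1681/36 ≈ 46.694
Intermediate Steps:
C = -13/6 (C = (⅙)*(-13) = -13/6 ≈ -2.1667)
(9 + C)² = (9 - 13/6)² = (41/6)² = 1681/36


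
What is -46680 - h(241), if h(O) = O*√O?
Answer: -46680 - 241*√241 ≈ -50421.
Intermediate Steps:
h(O) = O^(3/2)
-46680 - h(241) = -46680 - 241^(3/2) = -46680 - 241*√241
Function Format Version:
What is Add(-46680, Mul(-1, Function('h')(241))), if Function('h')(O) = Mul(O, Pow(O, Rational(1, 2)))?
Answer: Add(-46680, Mul(-241, Pow(241, Rational(1, 2)))) ≈ -50421.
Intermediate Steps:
Function('h')(O) = Pow(O, Rational(3, 2))
Add(-46680, Mul(-1, Function('h')(241))) = Add(-46680, Mul(-1, Pow(241, Rational(3, 2)))) = Add(-46680, Mul(-1, Mul(241, Pow(241, Rational(1, 2))))) = Add(-46680, Mul(-241, Pow(241, Rational(1, 2))))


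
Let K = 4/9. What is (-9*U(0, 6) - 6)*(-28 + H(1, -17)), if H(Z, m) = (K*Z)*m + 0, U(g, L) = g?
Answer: 640/3 ≈ 213.33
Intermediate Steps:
K = 4/9 (K = 4*(⅑) = 4/9 ≈ 0.44444)
H(Z, m) = 4*Z*m/9 (H(Z, m) = (4*Z/9)*m + 0 = 4*Z*m/9 + 0 = 4*Z*m/9)
(-9*U(0, 6) - 6)*(-28 + H(1, -17)) = (-9*0 - 6)*(-28 + (4/9)*1*(-17)) = (0 - 6)*(-28 - 68/9) = -6*(-320/9) = 640/3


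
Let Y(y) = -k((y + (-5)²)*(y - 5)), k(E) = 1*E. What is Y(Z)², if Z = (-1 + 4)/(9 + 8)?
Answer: 1231729216/83521 ≈ 14748.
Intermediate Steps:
Z = 3/17 ≈ 0.17647
k(E) = E
Y(y) = -(-5 + y)*(25 + y) (Y(y) = -(y + (-5)²)*(y - 5) = -(y + 25)*(-5 + y) = -(25 + y)*(-5 + y) = -(-5 + y)*(25 + y))
Y(Z)² = (125 - (3/17)² - 20*3/17)² = (125 - 1*9/289 - 60/17)² = (125 - 9/289 - 60/17)² = (35096/289)² = 1231729216/83521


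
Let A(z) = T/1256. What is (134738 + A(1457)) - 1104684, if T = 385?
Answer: -1218251791/1256 ≈ -9.6995e+5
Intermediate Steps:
A(z) = 385/1256
(134738 + A(1457)) - 1104684 = (134738 + 385/1256) - 1104684 = 169231313/1256 - 1104684 = -1218251791/1256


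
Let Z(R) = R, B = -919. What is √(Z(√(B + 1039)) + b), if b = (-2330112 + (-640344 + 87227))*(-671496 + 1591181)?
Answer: √(-2651662462865 + 2*√30) ≈ 1.6284e+6*I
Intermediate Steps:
b = -2651662462865 (b = (-2330112 - 553117)*919685 = -2883229*919685 = -2651662462865)
√(Z(√(B + 1039)) + b) = √(√(-919 + 1039) - 2651662462865) = √(√120 - 2651662462865) = √(2*√30 - 2651662462865) = √(-2651662462865 + 2*√30)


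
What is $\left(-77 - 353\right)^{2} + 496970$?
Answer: $681870$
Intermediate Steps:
$\left(-77 - 353\right)^{2} + 496970 = \left(-430\right)^{2} + 496970 = 184900 + 496970 = 681870$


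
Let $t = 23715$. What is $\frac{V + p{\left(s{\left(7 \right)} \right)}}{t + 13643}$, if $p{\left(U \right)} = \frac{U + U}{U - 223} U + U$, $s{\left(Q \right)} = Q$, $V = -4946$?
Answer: $- \frac{533461}{4034664} \approx -0.13222$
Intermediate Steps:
$p{\left(U \right)} = U + \frac{2 U^{2}}{-223 + U}$ ($p{\left(U \right)} = \frac{2 U}{-223 + U} U + U = \frac{2 U^{2}}{-223 + U} + U = U + \frac{2 U^{2}}{-223 + U}$)
$\frac{V + p{\left(s{\left(7 \right)} \right)}}{t + 13643} = \frac{-4946 + \frac{7 \left(-223 + 3 \cdot 7\right)}{-223 + 7}}{23715 + 13643} = \frac{-4946 + \frac{7 \left(-223 + 21\right)}{-216}}{37358} = \left(-4946 + 7 \left(- \frac{1}{216}\right) \left(-202\right)\right) \frac{1}{37358} = \left(-4946 + \frac{707}{108}\right) \frac{1}{37358} = \left(- \frac{533461}{108}\right) \frac{1}{37358} = - \frac{533461}{4034664}$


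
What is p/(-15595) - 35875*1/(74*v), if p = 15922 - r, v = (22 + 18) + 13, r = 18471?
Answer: -549473447/61163590 ≈ -8.9837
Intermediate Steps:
v = 53 (v = 40 + 13 = 53)
p = -2549 (p = 15922 - 1*18471 = 15922 - 18471 = -2549)
p/(-15595) - 35875*1/(74*v) = -2549/(-15595) - 35875/(74*53) = -2549*(-1/15595) - 35875/3922 = 2549/15595 - 35875*1/3922 = 2549/15595 - 35875/3922 = -549473447/61163590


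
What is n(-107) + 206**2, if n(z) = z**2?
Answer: 53885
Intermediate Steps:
n(-107) + 206**2 = (-107)**2 + 206**2 = 11449 + 42436 = 53885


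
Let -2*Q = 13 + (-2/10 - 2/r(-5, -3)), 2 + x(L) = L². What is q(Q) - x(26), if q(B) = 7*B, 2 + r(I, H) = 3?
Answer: -3559/5 ≈ -711.80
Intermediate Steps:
x(L) = -2 + L²
r(I, H) = 1 (r(I, H) = -2 + 3 = 1)
Q = -27/5 (Q = -(13 + (-2/10 - 2/1))/2 = -(13 + (-2*⅒ - 2*1))/2 = -(13 + (-⅕ - 2))/2 = -(13 - 11/5)/2 = -½*54/5 = -27/5 ≈ -5.4000)
q(Q) - x(26) = 7*(-27/5) - (-2 + 26²) = -189/5 - (-2 + 676) = -189/5 - 1*674 = -189/5 - 674 = -3559/5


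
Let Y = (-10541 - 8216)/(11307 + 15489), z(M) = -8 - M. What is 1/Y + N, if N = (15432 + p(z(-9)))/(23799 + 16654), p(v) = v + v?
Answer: -794483050/758776921 ≈ -1.0471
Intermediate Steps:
p(v) = 2*v
N = 15434/40453 (N = (15432 + 2*(-8 - 1*(-9)))/(23799 + 16654) = (15432 + 2*(-8 + 9))/40453 = (15432 + 2*1)*(1/40453) = (15432 + 2)*(1/40453) = 15434*(1/40453) = 15434/40453 ≈ 0.38153)
Y = -18757/26796 ≈ -0.69999
1/Y + N = 1/(-18757/26796) + 15434/40453 = -26796/18757 + 15434/40453 = -794483050/758776921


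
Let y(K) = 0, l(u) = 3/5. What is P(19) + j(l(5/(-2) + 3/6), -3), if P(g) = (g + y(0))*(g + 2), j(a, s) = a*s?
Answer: 1986/5 ≈ 397.20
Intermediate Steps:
l(u) = ⅗ (l(u) = 3*(⅕) = ⅗)
P(g) = g*(2 + g) (P(g) = (g + 0)*(g + 2) = g*(2 + g))
P(19) + j(l(5/(-2) + 3/6), -3) = 19*(2 + 19) + (⅗)*(-3) = 19*21 - 9/5 = 399 - 9/5 = 1986/5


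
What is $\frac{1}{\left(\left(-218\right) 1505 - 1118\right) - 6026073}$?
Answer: $- \frac{1}{6355281} \approx -1.5735 \cdot 10^{-7}$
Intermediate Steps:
$\frac{1}{\left(\left(-218\right) 1505 - 1118\right) - 6026073} = \frac{1}{\left(-328090 - 1118\right) - 6026073} = \frac{1}{-329208 - 6026073} = \frac{1}{-6355281} = - \frac{1}{6355281}$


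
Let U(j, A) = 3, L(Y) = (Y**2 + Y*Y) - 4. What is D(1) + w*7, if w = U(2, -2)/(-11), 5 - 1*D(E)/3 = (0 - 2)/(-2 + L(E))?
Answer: 255/22 ≈ 11.591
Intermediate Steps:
L(Y) = -4 + 2*Y**2 (L(Y) = (Y**2 + Y**2) - 4 = 2*Y**2 - 4 = -4 + 2*Y**2)
D(E) = 15 + 6/(-6 + 2*E**2) (D(E) = 15 - 3*(0 - 2)/(-2 + (-4 + 2*E**2)) = 15 - (-6)/(-6 + 2*E**2) = 15 + 6/(-6 + 2*E**2))
w = -3/11 (w = 3/(-11) = 3*(-1/11) = -3/11 ≈ -0.27273)
D(1) + w*7 = 3*(-14 + 5*1**2)/(-3 + 1**2) - 3/11*7 = 3*(-14 + 5*1)/(-3 + 1) - 21/11 = 3*(-14 + 5)/(-2) - 21/11 = 3*(-1/2)*(-9) - 21/11 = 27/2 - 21/11 = 255/22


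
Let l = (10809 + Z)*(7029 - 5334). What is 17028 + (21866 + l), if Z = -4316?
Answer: 11044529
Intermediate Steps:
l = 11005635 (l = (10809 - 4316)*(7029 - 5334) = 6493*1695 = 11005635)
17028 + (21866 + l) = 17028 + (21866 + 11005635) = 17028 + 11027501 = 11044529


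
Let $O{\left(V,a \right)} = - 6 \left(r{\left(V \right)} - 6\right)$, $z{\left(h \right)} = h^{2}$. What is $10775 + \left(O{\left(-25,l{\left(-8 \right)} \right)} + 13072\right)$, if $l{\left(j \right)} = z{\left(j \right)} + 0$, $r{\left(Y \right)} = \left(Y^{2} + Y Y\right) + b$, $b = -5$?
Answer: $16413$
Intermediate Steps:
$r{\left(Y \right)} = -5 + 2 Y^{2}$ ($r{\left(Y \right)} = \left(Y^{2} + Y Y\right) - 5 = \left(Y^{2} + Y^{2}\right) - 5 = 2 Y^{2} - 5 = -5 + 2 Y^{2}$)
$l{\left(j \right)} = j^{2}$ ($l{\left(j \right)} = j^{2} + 0 = j^{2}$)
$O{\left(V,a \right)} = 66 - 12 V^{2}$ ($O{\left(V,a \right)} = - 6 \left(\left(-5 + 2 V^{2}\right) - 6\right) = - 6 \left(-11 + 2 V^{2}\right) = 66 - 12 V^{2}$)
$10775 + \left(O{\left(-25,l{\left(-8 \right)} \right)} + 13072\right) = 10775 + \left(\left(66 - 12 \left(-25\right)^{2}\right) + 13072\right) = 10775 + \left(\left(66 - 7500\right) + 13072\right) = 10775 + \left(-7434 + 13072\right) = 10775 + 5638 = 16413$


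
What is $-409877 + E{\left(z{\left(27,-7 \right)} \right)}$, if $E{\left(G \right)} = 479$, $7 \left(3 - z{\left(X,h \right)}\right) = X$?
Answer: $-409398$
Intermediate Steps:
$z{\left(X,h \right)} = 3 - \frac{X}{7}$
$-409877 + E{\left(z{\left(27,-7 \right)} \right)} = -409877 + 479 = -409398$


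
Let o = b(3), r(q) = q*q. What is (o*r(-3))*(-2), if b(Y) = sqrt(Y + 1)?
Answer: -36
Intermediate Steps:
r(q) = q**2
b(Y) = sqrt(1 + Y)
o = 2 (o = sqrt(1 + 3) = sqrt(4) = 2)
(o*r(-3))*(-2) = (2*(-3)**2)*(-2) = (2*9)*(-2) = 18*(-2) = -36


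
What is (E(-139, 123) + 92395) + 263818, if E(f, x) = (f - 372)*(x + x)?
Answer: 230507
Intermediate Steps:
E(f, x) = 2*x*(-372 + f) (E(f, x) = (-372 + f)*(2*x) = 2*x*(-372 + f))
(E(-139, 123) + 92395) + 263818 = (2*123*(-372 - 139) + 92395) + 263818 = (2*123*(-511) + 92395) + 263818 = (-125706 + 92395) + 263818 = -33311 + 263818 = 230507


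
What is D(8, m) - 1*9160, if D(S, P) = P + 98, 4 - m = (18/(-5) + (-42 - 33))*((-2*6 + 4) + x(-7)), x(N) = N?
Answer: -10237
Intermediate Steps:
m = -1175 (m = 4 - (18/(-5) + (-42 - 33))*((-2*6 + 4) - 7) = 4 - (18*(-1/5) - 75)*((-12 + 4) - 7) = 4 - (-18/5 - 75)*(-8 - 7) = 4 - (-393)*(-15)/5 = 4 - 1*1179 = 4 - 1179 = -1175)
D(S, P) = 98 + P
D(8, m) - 1*9160 = (98 - 1175) - 1*9160 = -1077 - 9160 = -10237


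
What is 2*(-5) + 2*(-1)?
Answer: -12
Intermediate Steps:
2*(-5) + 2*(-1) = -10 - 2 = -12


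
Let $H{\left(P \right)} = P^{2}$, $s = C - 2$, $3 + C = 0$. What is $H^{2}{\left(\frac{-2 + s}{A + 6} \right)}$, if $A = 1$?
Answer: $1$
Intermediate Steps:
$C = -3$ ($C = -3 + 0 = -3$)
$s = -5$ ($s = -3 - 2 = -5$)
$H^{2}{\left(\frac{-2 + s}{A + 6} \right)} = \left(\left(\frac{-2 - 5}{1 + 6}\right)^{2}\right)^{2} = \left(\left(- \frac{7}{7}\right)^{2}\right)^{2} = \left(\left(\left(-7\right) \frac{1}{7}\right)^{2}\right)^{2} = \left(\left(-1\right)^{2}\right)^{2} = 1^{2} = 1$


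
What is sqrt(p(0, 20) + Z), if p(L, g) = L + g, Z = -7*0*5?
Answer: 2*sqrt(5) ≈ 4.4721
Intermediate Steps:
Z = 0 (Z = 0*5 = 0)
sqrt(p(0, 20) + Z) = sqrt((0 + 20) + 0) = sqrt(20 + 0) = sqrt(20) = 2*sqrt(5)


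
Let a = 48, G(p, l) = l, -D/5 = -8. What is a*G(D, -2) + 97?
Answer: 1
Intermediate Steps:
D = 40 (D = -5*(-8) = 40)
a*G(D, -2) + 97 = 48*(-2) + 97 = -96 + 97 = 1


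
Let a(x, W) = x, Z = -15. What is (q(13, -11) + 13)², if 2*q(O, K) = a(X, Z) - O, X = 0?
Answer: 169/4 ≈ 42.250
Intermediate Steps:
Z = -15 (Z = -5*3 = -15)
q(O, K) = -O/2 (q(O, K) = (0 - O)/2 = (-O)/2 = -O/2)
(q(13, -11) + 13)² = (-½*13 + 13)² = (-13/2 + 13)² = (13/2)² = 169/4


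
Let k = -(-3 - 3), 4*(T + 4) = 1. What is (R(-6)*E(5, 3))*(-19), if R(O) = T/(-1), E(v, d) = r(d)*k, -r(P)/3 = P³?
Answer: 69255/2 ≈ 34628.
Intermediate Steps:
T = -15/4 (T = -4 + (¼)*1 = -4 + ¼ = -15/4 ≈ -3.7500)
r(P) = -3*P³
k = 6 (k = -1*(-6) = 6)
E(v, d) = -18*d³ (E(v, d) = -3*d³*6 = -18*d³)
R(O) = 15/4 (R(O) = -15/4/(-1) = -15/4*(-1) = 15/4)
(R(-6)*E(5, 3))*(-19) = (15*(-18*3³)/4)*(-19) = (15*(-18*27)/4)*(-19) = ((15/4)*(-486))*(-19) = -3645/2*(-19) = 69255/2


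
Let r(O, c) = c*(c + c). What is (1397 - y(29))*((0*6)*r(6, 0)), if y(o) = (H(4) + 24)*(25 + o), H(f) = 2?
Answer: 0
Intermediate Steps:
r(O, c) = 2*c² (r(O, c) = c*(2*c) = 2*c²)
y(o) = 650 + 26*o (y(o) = (2 + 24)*(25 + o) = 26*(25 + o) = 650 + 26*o)
(1397 - y(29))*((0*6)*r(6, 0)) = (1397 - (650 + 26*29))*((0*6)*(2*0²)) = (1397 - (650 + 754))*(0*(2*0)) = (1397 - 1*1404)*(0*0) = (1397 - 1404)*0 = -7*0 = 0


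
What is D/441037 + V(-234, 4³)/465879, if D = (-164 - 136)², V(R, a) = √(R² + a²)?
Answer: 90000/441037 + 2*√14713/465879 ≈ 0.20459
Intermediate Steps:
D = 90000 (D = (-300)² = 90000)
D/441037 + V(-234, 4³)/465879 = 90000/441037 + √((-234)² + (4³)²)/465879 = 90000*(1/441037) + √(54756 + 64²)*(1/465879) = 90000/441037 + √(54756 + 4096)*(1/465879) = 90000/441037 + √58852*(1/465879) = 90000/441037 + (2*√14713)*(1/465879) = 90000/441037 + 2*√14713/465879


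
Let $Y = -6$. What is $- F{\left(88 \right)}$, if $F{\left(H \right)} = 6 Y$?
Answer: $36$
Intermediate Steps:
$F{\left(H \right)} = -36$ ($F{\left(H \right)} = 6 \left(-6\right) = -36$)
$- F{\left(88 \right)} = \left(-1\right) \left(-36\right) = 36$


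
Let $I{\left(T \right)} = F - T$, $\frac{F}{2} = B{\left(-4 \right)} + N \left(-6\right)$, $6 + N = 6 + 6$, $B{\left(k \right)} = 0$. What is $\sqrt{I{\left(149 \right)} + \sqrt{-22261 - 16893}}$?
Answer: $\sqrt{-221 + i \sqrt{39154}} \approx 6.1498 + 16.088 i$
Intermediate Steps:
$N = 6$ ($N = -6 + \left(6 + 6\right) = -6 + 12 = 6$)
$F = -72$ ($F = 2 \left(0 + 6 \left(-6\right)\right) = 2 \left(0 - 36\right) = 2 \left(-36\right) = -72$)
$I{\left(T \right)} = -72 - T$
$\sqrt{I{\left(149 \right)} + \sqrt{-22261 - 16893}} = \sqrt{\left(-72 - 149\right) + \sqrt{-22261 - 16893}} = \sqrt{\left(-72 - 149\right) + \sqrt{-39154}} = \sqrt{-221 + i \sqrt{39154}}$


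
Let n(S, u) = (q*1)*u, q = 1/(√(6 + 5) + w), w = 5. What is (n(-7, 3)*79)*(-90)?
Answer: -53325/7 + 10665*√11/7 ≈ -2564.7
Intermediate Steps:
q = 1/(5 + √11) (q = 1/(√(6 + 5) + 5) = 1/(√11 + 5) = 1/(5 + √11) ≈ 0.12024)
n(S, u) = u*(5/14 - √11/14) (n(S, u) = ((5/14 - √11/14)*1)*u = (5/14 - √11/14)*u = u*(5/14 - √11/14))
(n(-7, 3)*79)*(-90) = ((3/(5 + √11))*79)*(-90) = (237/(5 + √11))*(-90) = -21330/(5 + √11)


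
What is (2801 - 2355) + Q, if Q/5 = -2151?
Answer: -10309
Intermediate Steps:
Q = -10755 (Q = 5*(-2151) = -10755)
(2801 - 2355) + Q = (2801 - 2355) - 10755 = 446 - 10755 = -10309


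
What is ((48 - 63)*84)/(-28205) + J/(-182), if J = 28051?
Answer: -158189827/1026662 ≈ -154.08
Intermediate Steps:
((48 - 63)*84)/(-28205) + J/(-182) = ((48 - 63)*84)/(-28205) + 28051/(-182) = -15*84*(-1/28205) + 28051*(-1/182) = -1260*(-1/28205) - 28051/182 = 252/5641 - 28051/182 = -158189827/1026662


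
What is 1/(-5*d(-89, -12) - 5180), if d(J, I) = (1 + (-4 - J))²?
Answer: -1/42160 ≈ -2.3719e-5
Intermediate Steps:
d(J, I) = (-3 - J)²
1/(-5*d(-89, -12) - 5180) = 1/(-5*(3 - 89)² - 5180) = 1/(-5*(-86)² - 5180) = 1/(-5*7396 - 5180) = 1/(-36980 - 5180) = 1/(-42160) = -1/42160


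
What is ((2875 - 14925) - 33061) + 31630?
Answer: -13481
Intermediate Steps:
((2875 - 14925) - 33061) + 31630 = (-12050 - 33061) + 31630 = -45111 + 31630 = -13481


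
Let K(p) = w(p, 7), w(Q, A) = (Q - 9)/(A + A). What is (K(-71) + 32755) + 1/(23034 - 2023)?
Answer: 4816666702/147077 ≈ 32749.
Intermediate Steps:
w(Q, A) = (-9 + Q)/(2*A) (w(Q, A) = (-9 + Q)/((2*A)) = (-9 + Q)*(1/(2*A)) = (-9 + Q)/(2*A))
K(p) = -9/14 + p/14 (K(p) = (½)*(-9 + p)/7 = (½)*(⅐)*(-9 + p) = -9/14 + p/14)
(K(-71) + 32755) + 1/(23034 - 2023) = ((-9/14 + (1/14)*(-71)) + 32755) + 1/(23034 - 2023) = ((-9/14 - 71/14) + 32755) + 1/21011 = (-40/7 + 32755) + 1/21011 = 229245/7 + 1/21011 = 4816666702/147077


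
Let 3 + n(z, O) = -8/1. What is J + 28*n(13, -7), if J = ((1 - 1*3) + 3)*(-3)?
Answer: -311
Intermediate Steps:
n(z, O) = -11 (n(z, O) = -3 - 8/1 = -3 - 8*1 = -3 - 8 = -11)
J = -3 (J = ((1 - 3) + 3)*(-3) = (-2 + 3)*(-3) = 1*(-3) = -3)
J + 28*n(13, -7) = -3 + 28*(-11) = -3 - 308 = -311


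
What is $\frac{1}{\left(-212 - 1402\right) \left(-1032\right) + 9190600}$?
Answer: $\frac{1}{10856248} \approx 9.2113 \cdot 10^{-8}$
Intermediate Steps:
$\frac{1}{\left(-212 - 1402\right) \left(-1032\right) + 9190600} = \frac{1}{\left(-1614\right) \left(-1032\right) + 9190600} = \frac{1}{1665648 + 9190600} = \frac{1}{10856248}$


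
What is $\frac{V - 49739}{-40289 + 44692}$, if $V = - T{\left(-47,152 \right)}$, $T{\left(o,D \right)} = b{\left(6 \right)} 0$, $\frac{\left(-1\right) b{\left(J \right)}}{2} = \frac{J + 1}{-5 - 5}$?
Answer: $- \frac{49739}{4403} \approx -11.297$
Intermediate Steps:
$b{\left(J \right)} = \frac{1}{5} + \frac{J}{5}$ ($b{\left(J \right)} = - 2 \frac{J + 1}{-5 - 5} = - 2 \frac{1 + J}{-10} = - 2 \left(1 + J\right) \left(- \frac{1}{10}\right) = - 2 \left(- \frac{1}{10} - \frac{J}{10}\right) = \frac{1}{5} + \frac{J}{5}$)
$T{\left(o,D \right)} = 0$ ($T{\left(o,D \right)} = \left(\frac{1}{5} + \frac{1}{5} \cdot 6\right) 0 = \left(\frac{1}{5} + \frac{6}{5}\right) 0 = \frac{7}{5} \cdot 0 = 0$)
$V = 0$ ($V = \left(-1\right) 0 = 0$)
$\frac{V - 49739}{-40289 + 44692} = \frac{0 - 49739}{-40289 + 44692} = - \frac{49739}{4403}$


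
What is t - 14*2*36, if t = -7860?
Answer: -8868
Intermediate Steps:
t - 14*2*36 = -7860 - 14*2*36 = -7860 - 28*36 = -7860 - 1008 = -8868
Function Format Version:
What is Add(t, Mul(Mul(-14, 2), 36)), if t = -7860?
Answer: -8868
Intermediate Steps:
Add(t, Mul(Mul(-14, 2), 36)) = Add(-7860, Mul(Mul(-14, 2), 36)) = Add(-7860, Mul(-28, 36)) = Add(-7860, -1008) = -8868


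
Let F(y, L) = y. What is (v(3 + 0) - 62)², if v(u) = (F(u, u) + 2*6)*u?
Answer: 289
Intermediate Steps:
v(u) = u*(12 + u) (v(u) = (u + 2*6)*u = (u + 12)*u = (12 + u)*u = u*(12 + u))
(v(3 + 0) - 62)² = ((3 + 0)*(12 + (3 + 0)) - 62)² = (3*(12 + 3) - 62)² = (3*15 - 62)² = (45 - 62)² = (-17)² = 289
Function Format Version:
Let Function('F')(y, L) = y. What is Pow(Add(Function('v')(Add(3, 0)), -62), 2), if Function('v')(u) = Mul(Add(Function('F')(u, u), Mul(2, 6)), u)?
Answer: 289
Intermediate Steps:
Function('v')(u) = Mul(u, Add(12, u)) (Function('v')(u) = Mul(Add(u, Mul(2, 6)), u) = Mul(Add(u, 12), u) = Mul(Add(12, u), u) = Mul(u, Add(12, u)))
Pow(Add(Function('v')(Add(3, 0)), -62), 2) = Pow(Add(Mul(Add(3, 0), Add(12, Add(3, 0))), -62), 2) = Pow(Add(Mul(3, Add(12, 3)), -62), 2) = Pow(Add(Mul(3, 15), -62), 2) = Pow(Add(45, -62), 2) = Pow(-17, 2) = 289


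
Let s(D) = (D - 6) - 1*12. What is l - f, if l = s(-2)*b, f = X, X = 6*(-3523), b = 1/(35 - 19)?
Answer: 84547/4 ≈ 21137.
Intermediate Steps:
b = 1/16 ≈ 0.062500
s(D) = -18 + D (s(D) = (-6 + D) - 12 = -18 + D)
X = -21138
f = -21138
l = -5/4 (l = (-18 - 2)*(1/16) = -20*1/16 = -5/4 ≈ -1.2500)
l - f = -5/4 - 1*(-21138) = -5/4 + 21138 = 84547/4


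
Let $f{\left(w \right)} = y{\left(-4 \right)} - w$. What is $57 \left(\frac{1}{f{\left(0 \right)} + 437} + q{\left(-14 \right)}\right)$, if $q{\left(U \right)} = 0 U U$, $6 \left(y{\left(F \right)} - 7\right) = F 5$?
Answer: $\frac{171}{1322} \approx 0.12935$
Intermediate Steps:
$y{\left(F \right)} = 7 + \frac{5 F}{6}$ ($y{\left(F \right)} = 7 + \frac{F 5}{6} = 7 + \frac{5 F}{6}$)
$f{\left(w \right)} = \frac{11}{3} - w$ ($f{\left(w \right)} = \left(7 + \frac{5}{6} \left(-4\right)\right) - w = \left(7 - \frac{10}{3}\right) - w = \frac{11}{3} - w$)
$q{\left(U \right)} = 0$ ($q{\left(U \right)} = 0 U = 0$)
$57 \left(\frac{1}{f{\left(0 \right)} + 437} + q{\left(-14 \right)}\right) = 57 \left(\frac{1}{\left(\frac{11}{3} - 0\right) + 437} + 0\right) = 57 \left(\frac{1}{\left(\frac{11}{3} + 0\right) + 437} + 0\right) = 57 \left(\frac{1}{\frac{11}{3} + 437} + 0\right) = 57 \left(\frac{1}{\frac{1322}{3}} + 0\right) = 57 \left(\frac{3}{1322} + 0\right) = 57 \cdot \frac{3}{1322} = \frac{171}{1322}$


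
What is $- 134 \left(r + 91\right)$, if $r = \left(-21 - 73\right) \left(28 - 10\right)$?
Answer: $214534$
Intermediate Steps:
$r = -1692$ ($r = \left(-94\right) 18 = -1692$)
$- 134 \left(r + 91\right) = - 134 \left(-1692 + 91\right) = \left(-134\right) \left(-1601\right) = 214534$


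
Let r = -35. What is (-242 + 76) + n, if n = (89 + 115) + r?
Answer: 3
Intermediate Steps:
n = 169 (n = (89 + 115) - 35 = 204 - 35 = 169)
(-242 + 76) + n = (-242 + 76) + 169 = -166 + 169 = 3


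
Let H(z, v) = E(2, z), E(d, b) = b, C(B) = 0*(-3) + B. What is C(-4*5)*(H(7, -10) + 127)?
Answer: -2680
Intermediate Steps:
C(B) = B (C(B) = 0 + B = B)
H(z, v) = z
C(-4*5)*(H(7, -10) + 127) = (-4*5)*(7 + 127) = -20*134 = -2680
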